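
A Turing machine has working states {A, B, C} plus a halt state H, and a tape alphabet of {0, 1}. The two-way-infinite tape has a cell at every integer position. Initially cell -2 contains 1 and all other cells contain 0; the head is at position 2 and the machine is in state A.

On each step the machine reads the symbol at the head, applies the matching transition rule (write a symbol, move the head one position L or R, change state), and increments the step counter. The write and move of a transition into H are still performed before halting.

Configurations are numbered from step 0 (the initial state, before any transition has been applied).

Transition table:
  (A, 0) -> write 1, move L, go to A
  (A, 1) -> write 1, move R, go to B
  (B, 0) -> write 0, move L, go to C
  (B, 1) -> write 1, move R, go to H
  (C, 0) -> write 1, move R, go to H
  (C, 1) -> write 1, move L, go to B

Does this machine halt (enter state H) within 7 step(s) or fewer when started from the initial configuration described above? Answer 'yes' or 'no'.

Answer: yes

Derivation:
Step 1: in state A at pos 2, read 0 -> (A,0)->write 1,move L,goto A. Now: state=A, head=1, tape[-3..3]=0100010 (head:     ^)
Step 2: in state A at pos 1, read 0 -> (A,0)->write 1,move L,goto A. Now: state=A, head=0, tape[-3..3]=0100110 (head:    ^)
Step 3: in state A at pos 0, read 0 -> (A,0)->write 1,move L,goto A. Now: state=A, head=-1, tape[-3..3]=0101110 (head:   ^)
Step 4: in state A at pos -1, read 0 -> (A,0)->write 1,move L,goto A. Now: state=A, head=-2, tape[-3..3]=0111110 (head:  ^)
Step 5: in state A at pos -2, read 1 -> (A,1)->write 1,move R,goto B. Now: state=B, head=-1, tape[-3..3]=0111110 (head:   ^)
Step 6: in state B at pos -1, read 1 -> (B,1)->write 1,move R,goto H. Now: state=H, head=0, tape[-3..3]=0111110 (head:    ^)
State H reached at step 6; 6 <= 7 -> yes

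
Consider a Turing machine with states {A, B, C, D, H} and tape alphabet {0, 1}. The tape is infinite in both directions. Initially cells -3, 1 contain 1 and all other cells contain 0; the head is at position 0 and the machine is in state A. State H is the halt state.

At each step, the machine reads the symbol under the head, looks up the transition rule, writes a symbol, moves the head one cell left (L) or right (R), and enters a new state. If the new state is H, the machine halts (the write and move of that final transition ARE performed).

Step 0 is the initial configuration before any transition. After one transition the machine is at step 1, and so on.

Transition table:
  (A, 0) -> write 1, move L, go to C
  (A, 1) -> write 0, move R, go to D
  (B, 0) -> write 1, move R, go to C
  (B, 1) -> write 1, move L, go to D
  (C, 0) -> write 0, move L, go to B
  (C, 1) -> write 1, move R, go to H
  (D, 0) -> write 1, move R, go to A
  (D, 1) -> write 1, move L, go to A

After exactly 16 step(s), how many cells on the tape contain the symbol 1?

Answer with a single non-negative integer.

Step 1: in state A at pos 0, read 0 -> (A,0)->write 1,move L,goto C. Now: state=C, head=-1, tape[-4..2]=0100110 (head:    ^)
Step 2: in state C at pos -1, read 0 -> (C,0)->write 0,move L,goto B. Now: state=B, head=-2, tape[-4..2]=0100110 (head:   ^)
Step 3: in state B at pos -2, read 0 -> (B,0)->write 1,move R,goto C. Now: state=C, head=-1, tape[-4..2]=0110110 (head:    ^)
Step 4: in state C at pos -1, read 0 -> (C,0)->write 0,move L,goto B. Now: state=B, head=-2, tape[-4..2]=0110110 (head:   ^)
Step 5: in state B at pos -2, read 1 -> (B,1)->write 1,move L,goto D. Now: state=D, head=-3, tape[-4..2]=0110110 (head:  ^)
Step 6: in state D at pos -3, read 1 -> (D,1)->write 1,move L,goto A. Now: state=A, head=-4, tape[-5..2]=00110110 (head:  ^)
Step 7: in state A at pos -4, read 0 -> (A,0)->write 1,move L,goto C. Now: state=C, head=-5, tape[-6..2]=001110110 (head:  ^)
Step 8: in state C at pos -5, read 0 -> (C,0)->write 0,move L,goto B. Now: state=B, head=-6, tape[-7..2]=0001110110 (head:  ^)
Step 9: in state B at pos -6, read 0 -> (B,0)->write 1,move R,goto C. Now: state=C, head=-5, tape[-7..2]=0101110110 (head:   ^)
Step 10: in state C at pos -5, read 0 -> (C,0)->write 0,move L,goto B. Now: state=B, head=-6, tape[-7..2]=0101110110 (head:  ^)
Step 11: in state B at pos -6, read 1 -> (B,1)->write 1,move L,goto D. Now: state=D, head=-7, tape[-8..2]=00101110110 (head:  ^)
Step 12: in state D at pos -7, read 0 -> (D,0)->write 1,move R,goto A. Now: state=A, head=-6, tape[-8..2]=01101110110 (head:   ^)
Step 13: in state A at pos -6, read 1 -> (A,1)->write 0,move R,goto D. Now: state=D, head=-5, tape[-8..2]=01001110110 (head:    ^)
Step 14: in state D at pos -5, read 0 -> (D,0)->write 1,move R,goto A. Now: state=A, head=-4, tape[-8..2]=01011110110 (head:     ^)
Step 15: in state A at pos -4, read 1 -> (A,1)->write 0,move R,goto D. Now: state=D, head=-3, tape[-8..2]=01010110110 (head:      ^)
Step 16: in state D at pos -3, read 1 -> (D,1)->write 1,move L,goto A. Now: state=A, head=-4, tape[-8..2]=01010110110 (head:     ^)
Cells containing 1 after step 16: {-7, -5, -3, -2, 0, 1} -> 6 cell(s)

Answer: 6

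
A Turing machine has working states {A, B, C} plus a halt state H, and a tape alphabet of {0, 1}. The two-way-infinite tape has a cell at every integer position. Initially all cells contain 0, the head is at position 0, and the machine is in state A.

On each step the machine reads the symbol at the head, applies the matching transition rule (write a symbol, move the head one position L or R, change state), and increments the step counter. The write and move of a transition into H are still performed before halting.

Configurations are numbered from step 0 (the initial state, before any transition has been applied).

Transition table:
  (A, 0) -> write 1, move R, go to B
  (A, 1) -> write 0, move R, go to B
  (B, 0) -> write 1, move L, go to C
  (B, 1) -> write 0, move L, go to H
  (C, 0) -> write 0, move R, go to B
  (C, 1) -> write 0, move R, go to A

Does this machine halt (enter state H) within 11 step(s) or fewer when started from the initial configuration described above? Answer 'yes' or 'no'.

Answer: yes

Derivation:
Step 1: in state A at pos 0, read 0 -> (A,0)->write 1,move R,goto B. Now: state=B, head=1, tape[-1..2]=0100 (head:   ^)
Step 2: in state B at pos 1, read 0 -> (B,0)->write 1,move L,goto C. Now: state=C, head=0, tape[-1..2]=0110 (head:  ^)
Step 3: in state C at pos 0, read 1 -> (C,1)->write 0,move R,goto A. Now: state=A, head=1, tape[-1..2]=0010 (head:   ^)
Step 4: in state A at pos 1, read 1 -> (A,1)->write 0,move R,goto B. Now: state=B, head=2, tape[-1..3]=00000 (head:    ^)
Step 5: in state B at pos 2, read 0 -> (B,0)->write 1,move L,goto C. Now: state=C, head=1, tape[-1..3]=00010 (head:   ^)
Step 6: in state C at pos 1, read 0 -> (C,0)->write 0,move R,goto B. Now: state=B, head=2, tape[-1..3]=00010 (head:    ^)
Step 7: in state B at pos 2, read 1 -> (B,1)->write 0,move L,goto H. Now: state=H, head=1, tape[-1..3]=00000 (head:   ^)
State H reached at step 7; 7 <= 11 -> yes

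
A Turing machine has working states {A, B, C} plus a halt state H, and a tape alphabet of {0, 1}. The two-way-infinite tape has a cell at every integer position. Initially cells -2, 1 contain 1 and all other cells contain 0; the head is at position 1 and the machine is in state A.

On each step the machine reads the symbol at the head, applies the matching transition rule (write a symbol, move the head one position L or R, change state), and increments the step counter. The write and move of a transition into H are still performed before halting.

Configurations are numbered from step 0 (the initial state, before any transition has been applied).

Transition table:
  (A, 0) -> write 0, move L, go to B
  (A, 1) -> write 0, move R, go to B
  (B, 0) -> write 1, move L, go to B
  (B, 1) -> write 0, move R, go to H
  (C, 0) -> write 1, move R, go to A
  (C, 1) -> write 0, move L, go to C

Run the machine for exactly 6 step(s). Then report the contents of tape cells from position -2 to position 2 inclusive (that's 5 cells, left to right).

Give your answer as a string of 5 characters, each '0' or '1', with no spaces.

Answer: 01111

Derivation:
Step 1: in state A at pos 1, read 1 -> (A,1)->write 0,move R,goto B. Now: state=B, head=2, tape[-3..3]=0100000 (head:      ^)
Step 2: in state B at pos 2, read 0 -> (B,0)->write 1,move L,goto B. Now: state=B, head=1, tape[-3..3]=0100010 (head:     ^)
Step 3: in state B at pos 1, read 0 -> (B,0)->write 1,move L,goto B. Now: state=B, head=0, tape[-3..3]=0100110 (head:    ^)
Step 4: in state B at pos 0, read 0 -> (B,0)->write 1,move L,goto B. Now: state=B, head=-1, tape[-3..3]=0101110 (head:   ^)
Step 5: in state B at pos -1, read 0 -> (B,0)->write 1,move L,goto B. Now: state=B, head=-2, tape[-3..3]=0111110 (head:  ^)
Step 6: in state B at pos -2, read 1 -> (B,1)->write 0,move R,goto H. Now: state=H, head=-1, tape[-3..3]=0011110 (head:   ^)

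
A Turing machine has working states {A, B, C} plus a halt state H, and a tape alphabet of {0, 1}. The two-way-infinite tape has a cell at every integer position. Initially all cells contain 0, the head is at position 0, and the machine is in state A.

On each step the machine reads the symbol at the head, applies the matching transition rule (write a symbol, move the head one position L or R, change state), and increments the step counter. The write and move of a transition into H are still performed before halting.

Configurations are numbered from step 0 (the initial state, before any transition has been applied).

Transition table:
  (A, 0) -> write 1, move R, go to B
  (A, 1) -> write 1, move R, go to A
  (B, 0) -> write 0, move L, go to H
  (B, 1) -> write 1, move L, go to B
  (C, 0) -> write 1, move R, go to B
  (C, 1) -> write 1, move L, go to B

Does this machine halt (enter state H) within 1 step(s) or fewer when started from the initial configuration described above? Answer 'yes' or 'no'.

Answer: no

Derivation:
Step 1: in state A at pos 0, read 0 -> (A,0)->write 1,move R,goto B. Now: state=B, head=1, tape[-1..2]=0100 (head:   ^)
After 1 step(s): state = B (not H) -> not halted within 1 -> no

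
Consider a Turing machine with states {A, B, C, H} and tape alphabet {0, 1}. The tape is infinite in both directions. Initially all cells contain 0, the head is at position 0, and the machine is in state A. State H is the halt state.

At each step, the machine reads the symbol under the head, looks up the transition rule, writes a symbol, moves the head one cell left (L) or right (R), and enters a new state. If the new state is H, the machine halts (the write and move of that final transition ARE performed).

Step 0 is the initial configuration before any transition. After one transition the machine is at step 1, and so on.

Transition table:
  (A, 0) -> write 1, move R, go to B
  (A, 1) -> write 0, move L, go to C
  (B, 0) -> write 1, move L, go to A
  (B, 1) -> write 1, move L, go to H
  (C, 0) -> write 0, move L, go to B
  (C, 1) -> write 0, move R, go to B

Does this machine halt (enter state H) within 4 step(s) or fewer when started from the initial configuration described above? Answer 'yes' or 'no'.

Step 1: in state A at pos 0, read 0 -> (A,0)->write 1,move R,goto B. Now: state=B, head=1, tape[-1..2]=0100 (head:   ^)
Step 2: in state B at pos 1, read 0 -> (B,0)->write 1,move L,goto A. Now: state=A, head=0, tape[-1..2]=0110 (head:  ^)
Step 3: in state A at pos 0, read 1 -> (A,1)->write 0,move L,goto C. Now: state=C, head=-1, tape[-2..2]=00010 (head:  ^)
Step 4: in state C at pos -1, read 0 -> (C,0)->write 0,move L,goto B. Now: state=B, head=-2, tape[-3..2]=000010 (head:  ^)
After 4 step(s): state = B (not H) -> not halted within 4 -> no

Answer: no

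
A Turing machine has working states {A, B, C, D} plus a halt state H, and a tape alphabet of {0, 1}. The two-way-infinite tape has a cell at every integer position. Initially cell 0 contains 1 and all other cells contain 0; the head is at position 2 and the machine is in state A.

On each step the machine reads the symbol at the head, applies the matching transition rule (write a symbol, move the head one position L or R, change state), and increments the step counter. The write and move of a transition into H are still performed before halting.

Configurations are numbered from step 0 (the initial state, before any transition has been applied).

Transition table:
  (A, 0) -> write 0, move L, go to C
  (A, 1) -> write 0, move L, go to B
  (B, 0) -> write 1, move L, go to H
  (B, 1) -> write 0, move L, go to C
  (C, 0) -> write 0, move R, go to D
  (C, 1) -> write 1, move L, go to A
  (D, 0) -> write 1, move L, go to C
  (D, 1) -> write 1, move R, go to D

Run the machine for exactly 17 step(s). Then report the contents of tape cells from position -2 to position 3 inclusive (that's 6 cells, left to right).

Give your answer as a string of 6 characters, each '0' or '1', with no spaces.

Answer: 011111

Derivation:
Step 1: in state A at pos 2, read 0 -> (A,0)->write 0,move L,goto C. Now: state=C, head=1, tape[-1..3]=01000 (head:   ^)
Step 2: in state C at pos 1, read 0 -> (C,0)->write 0,move R,goto D. Now: state=D, head=2, tape[-1..3]=01000 (head:    ^)
Step 3: in state D at pos 2, read 0 -> (D,0)->write 1,move L,goto C. Now: state=C, head=1, tape[-1..3]=01010 (head:   ^)
Step 4: in state C at pos 1, read 0 -> (C,0)->write 0,move R,goto D. Now: state=D, head=2, tape[-1..3]=01010 (head:    ^)
Step 5: in state D at pos 2, read 1 -> (D,1)->write 1,move R,goto D. Now: state=D, head=3, tape[-1..4]=010100 (head:     ^)
Step 6: in state D at pos 3, read 0 -> (D,0)->write 1,move L,goto C. Now: state=C, head=2, tape[-1..4]=010110 (head:    ^)
Step 7: in state C at pos 2, read 1 -> (C,1)->write 1,move L,goto A. Now: state=A, head=1, tape[-1..4]=010110 (head:   ^)
Step 8: in state A at pos 1, read 0 -> (A,0)->write 0,move L,goto C. Now: state=C, head=0, tape[-1..4]=010110 (head:  ^)
Step 9: in state C at pos 0, read 1 -> (C,1)->write 1,move L,goto A. Now: state=A, head=-1, tape[-2..4]=0010110 (head:  ^)
Step 10: in state A at pos -1, read 0 -> (A,0)->write 0,move L,goto C. Now: state=C, head=-2, tape[-3..4]=00010110 (head:  ^)
Step 11: in state C at pos -2, read 0 -> (C,0)->write 0,move R,goto D. Now: state=D, head=-1, tape[-3..4]=00010110 (head:   ^)
Step 12: in state D at pos -1, read 0 -> (D,0)->write 1,move L,goto C. Now: state=C, head=-2, tape[-3..4]=00110110 (head:  ^)
Step 13: in state C at pos -2, read 0 -> (C,0)->write 0,move R,goto D. Now: state=D, head=-1, tape[-3..4]=00110110 (head:   ^)
Step 14: in state D at pos -1, read 1 -> (D,1)->write 1,move R,goto D. Now: state=D, head=0, tape[-3..4]=00110110 (head:    ^)
Step 15: in state D at pos 0, read 1 -> (D,1)->write 1,move R,goto D. Now: state=D, head=1, tape[-3..4]=00110110 (head:     ^)
Step 16: in state D at pos 1, read 0 -> (D,0)->write 1,move L,goto C. Now: state=C, head=0, tape[-3..4]=00111110 (head:    ^)
Step 17: in state C at pos 0, read 1 -> (C,1)->write 1,move L,goto A. Now: state=A, head=-1, tape[-3..4]=00111110 (head:   ^)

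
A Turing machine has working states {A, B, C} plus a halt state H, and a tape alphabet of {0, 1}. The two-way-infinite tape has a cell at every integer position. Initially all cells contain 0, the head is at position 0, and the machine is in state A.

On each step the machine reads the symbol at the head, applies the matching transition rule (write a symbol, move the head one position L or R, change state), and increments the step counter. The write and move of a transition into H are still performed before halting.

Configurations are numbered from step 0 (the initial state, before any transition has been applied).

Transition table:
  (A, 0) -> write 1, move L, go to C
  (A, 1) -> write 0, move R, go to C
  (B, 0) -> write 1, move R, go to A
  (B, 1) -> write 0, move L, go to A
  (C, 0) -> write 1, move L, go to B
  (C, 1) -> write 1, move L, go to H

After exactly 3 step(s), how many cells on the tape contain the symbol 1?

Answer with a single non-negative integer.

Step 1: in state A at pos 0, read 0 -> (A,0)->write 1,move L,goto C. Now: state=C, head=-1, tape[-2..1]=0010 (head:  ^)
Step 2: in state C at pos -1, read 0 -> (C,0)->write 1,move L,goto B. Now: state=B, head=-2, tape[-3..1]=00110 (head:  ^)
Step 3: in state B at pos -2, read 0 -> (B,0)->write 1,move R,goto A. Now: state=A, head=-1, tape[-3..1]=01110 (head:   ^)
Cells containing 1 after step 3: {-2, -1, 0} -> 3 cell(s)

Answer: 3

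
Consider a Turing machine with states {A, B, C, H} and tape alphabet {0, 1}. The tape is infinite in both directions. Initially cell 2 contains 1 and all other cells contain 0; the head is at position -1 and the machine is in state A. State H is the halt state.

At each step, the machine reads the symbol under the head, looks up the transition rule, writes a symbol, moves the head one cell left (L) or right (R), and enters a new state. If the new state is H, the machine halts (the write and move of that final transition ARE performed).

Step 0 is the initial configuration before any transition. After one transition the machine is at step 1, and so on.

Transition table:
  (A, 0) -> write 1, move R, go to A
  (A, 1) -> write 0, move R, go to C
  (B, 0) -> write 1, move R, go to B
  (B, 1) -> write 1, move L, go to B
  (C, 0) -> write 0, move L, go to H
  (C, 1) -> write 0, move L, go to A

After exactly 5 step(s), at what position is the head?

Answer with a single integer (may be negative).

Step 1: in state A at pos -1, read 0 -> (A,0)->write 1,move R,goto A. Now: state=A, head=0, tape[-2..3]=010010 (head:   ^)
Step 2: in state A at pos 0, read 0 -> (A,0)->write 1,move R,goto A. Now: state=A, head=1, tape[-2..3]=011010 (head:    ^)
Step 3: in state A at pos 1, read 0 -> (A,0)->write 1,move R,goto A. Now: state=A, head=2, tape[-2..3]=011110 (head:     ^)
Step 4: in state A at pos 2, read 1 -> (A,1)->write 0,move R,goto C. Now: state=C, head=3, tape[-2..4]=0111000 (head:      ^)
Step 5: in state C at pos 3, read 0 -> (C,0)->write 0,move L,goto H. Now: state=H, head=2, tape[-2..4]=0111000 (head:     ^)

Answer: 2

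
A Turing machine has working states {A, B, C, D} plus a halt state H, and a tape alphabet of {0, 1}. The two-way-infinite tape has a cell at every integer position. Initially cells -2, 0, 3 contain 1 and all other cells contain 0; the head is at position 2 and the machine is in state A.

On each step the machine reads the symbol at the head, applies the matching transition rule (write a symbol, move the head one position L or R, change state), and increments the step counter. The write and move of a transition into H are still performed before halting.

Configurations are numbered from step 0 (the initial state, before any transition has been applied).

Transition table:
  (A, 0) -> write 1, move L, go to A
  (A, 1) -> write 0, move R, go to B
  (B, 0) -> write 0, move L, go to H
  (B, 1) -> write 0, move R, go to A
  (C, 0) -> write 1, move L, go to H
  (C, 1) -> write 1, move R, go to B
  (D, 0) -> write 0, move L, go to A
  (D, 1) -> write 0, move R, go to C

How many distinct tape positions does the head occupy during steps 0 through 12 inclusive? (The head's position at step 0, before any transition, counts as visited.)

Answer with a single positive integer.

Answer: 7

Derivation:
Step 1: in state A at pos 2, read 0 -> (A,0)->write 1,move L,goto A. Now: state=A, head=1, tape[-3..4]=01010110 (head:     ^)
Step 2: in state A at pos 1, read 0 -> (A,0)->write 1,move L,goto A. Now: state=A, head=0, tape[-3..4]=01011110 (head:    ^)
Step 3: in state A at pos 0, read 1 -> (A,1)->write 0,move R,goto B. Now: state=B, head=1, tape[-3..4]=01001110 (head:     ^)
Step 4: in state B at pos 1, read 1 -> (B,1)->write 0,move R,goto A. Now: state=A, head=2, tape[-3..4]=01000110 (head:      ^)
Step 5: in state A at pos 2, read 1 -> (A,1)->write 0,move R,goto B. Now: state=B, head=3, tape[-3..4]=01000010 (head:       ^)
Step 6: in state B at pos 3, read 1 -> (B,1)->write 0,move R,goto A. Now: state=A, head=4, tape[-3..5]=010000000 (head:        ^)
Step 7: in state A at pos 4, read 0 -> (A,0)->write 1,move L,goto A. Now: state=A, head=3, tape[-3..5]=010000010 (head:       ^)
Step 8: in state A at pos 3, read 0 -> (A,0)->write 1,move L,goto A. Now: state=A, head=2, tape[-3..5]=010000110 (head:      ^)
Step 9: in state A at pos 2, read 0 -> (A,0)->write 1,move L,goto A. Now: state=A, head=1, tape[-3..5]=010001110 (head:     ^)
Step 10: in state A at pos 1, read 0 -> (A,0)->write 1,move L,goto A. Now: state=A, head=0, tape[-3..5]=010011110 (head:    ^)
Step 11: in state A at pos 0, read 0 -> (A,0)->write 1,move L,goto A. Now: state=A, head=-1, tape[-3..5]=010111110 (head:   ^)
Step 12: in state A at pos -1, read 0 -> (A,0)->write 1,move L,goto A. Now: state=A, head=-2, tape[-3..5]=011111110 (head:  ^)
Head positions at steps 0..12: starting at 2, distinct positions visited = {-2, -1, 0, 1, 2, 3, 4} -> 7 position(s)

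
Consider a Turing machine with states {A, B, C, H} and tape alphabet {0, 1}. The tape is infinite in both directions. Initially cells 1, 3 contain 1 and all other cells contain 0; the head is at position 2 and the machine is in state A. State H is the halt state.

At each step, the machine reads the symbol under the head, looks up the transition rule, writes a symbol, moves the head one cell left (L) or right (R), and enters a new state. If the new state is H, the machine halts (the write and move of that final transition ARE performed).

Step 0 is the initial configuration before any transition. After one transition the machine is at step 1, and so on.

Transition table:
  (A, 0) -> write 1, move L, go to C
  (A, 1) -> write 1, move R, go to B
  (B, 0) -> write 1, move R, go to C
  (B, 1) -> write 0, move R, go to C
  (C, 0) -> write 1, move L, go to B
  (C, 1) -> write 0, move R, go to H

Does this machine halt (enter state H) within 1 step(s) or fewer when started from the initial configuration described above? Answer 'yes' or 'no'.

Answer: no

Derivation:
Step 1: in state A at pos 2, read 0 -> (A,0)->write 1,move L,goto C. Now: state=C, head=1, tape[0..4]=01110 (head:  ^)
After 1 step(s): state = C (not H) -> not halted within 1 -> no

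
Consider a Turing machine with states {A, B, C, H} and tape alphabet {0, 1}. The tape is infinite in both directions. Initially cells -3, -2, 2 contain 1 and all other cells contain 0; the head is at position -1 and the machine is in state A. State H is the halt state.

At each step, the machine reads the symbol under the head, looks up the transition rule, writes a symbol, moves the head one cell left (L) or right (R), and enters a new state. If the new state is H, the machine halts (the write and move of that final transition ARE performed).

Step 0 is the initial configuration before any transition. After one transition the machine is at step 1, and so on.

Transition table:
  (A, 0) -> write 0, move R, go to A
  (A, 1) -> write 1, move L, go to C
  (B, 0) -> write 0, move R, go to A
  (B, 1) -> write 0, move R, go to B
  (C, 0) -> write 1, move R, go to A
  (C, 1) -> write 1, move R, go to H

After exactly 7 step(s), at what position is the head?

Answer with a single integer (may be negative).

Answer: 2

Derivation:
Step 1: in state A at pos -1, read 0 -> (A,0)->write 0,move R,goto A. Now: state=A, head=0, tape[-4..3]=01100010 (head:     ^)
Step 2: in state A at pos 0, read 0 -> (A,0)->write 0,move R,goto A. Now: state=A, head=1, tape[-4..3]=01100010 (head:      ^)
Step 3: in state A at pos 1, read 0 -> (A,0)->write 0,move R,goto A. Now: state=A, head=2, tape[-4..3]=01100010 (head:       ^)
Step 4: in state A at pos 2, read 1 -> (A,1)->write 1,move L,goto C. Now: state=C, head=1, tape[-4..3]=01100010 (head:      ^)
Step 5: in state C at pos 1, read 0 -> (C,0)->write 1,move R,goto A. Now: state=A, head=2, tape[-4..3]=01100110 (head:       ^)
Step 6: in state A at pos 2, read 1 -> (A,1)->write 1,move L,goto C. Now: state=C, head=1, tape[-4..3]=01100110 (head:      ^)
Step 7: in state C at pos 1, read 1 -> (C,1)->write 1,move R,goto H. Now: state=H, head=2, tape[-4..3]=01100110 (head:       ^)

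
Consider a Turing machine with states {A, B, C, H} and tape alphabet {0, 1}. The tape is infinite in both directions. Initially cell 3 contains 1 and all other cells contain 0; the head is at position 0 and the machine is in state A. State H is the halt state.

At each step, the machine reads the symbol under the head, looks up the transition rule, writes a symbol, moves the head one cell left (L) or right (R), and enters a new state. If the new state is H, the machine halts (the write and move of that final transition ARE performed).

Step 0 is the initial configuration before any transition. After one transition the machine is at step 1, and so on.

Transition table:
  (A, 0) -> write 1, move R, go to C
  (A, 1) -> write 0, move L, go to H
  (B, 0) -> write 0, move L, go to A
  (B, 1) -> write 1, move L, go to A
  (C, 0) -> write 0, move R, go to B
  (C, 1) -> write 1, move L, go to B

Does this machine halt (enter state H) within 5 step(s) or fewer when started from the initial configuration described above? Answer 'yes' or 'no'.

Answer: no

Derivation:
Step 1: in state A at pos 0, read 0 -> (A,0)->write 1,move R,goto C. Now: state=C, head=1, tape[-1..4]=010010 (head:   ^)
Step 2: in state C at pos 1, read 0 -> (C,0)->write 0,move R,goto B. Now: state=B, head=2, tape[-1..4]=010010 (head:    ^)
Step 3: in state B at pos 2, read 0 -> (B,0)->write 0,move L,goto A. Now: state=A, head=1, tape[-1..4]=010010 (head:   ^)
Step 4: in state A at pos 1, read 0 -> (A,0)->write 1,move R,goto C. Now: state=C, head=2, tape[-1..4]=011010 (head:    ^)
Step 5: in state C at pos 2, read 0 -> (C,0)->write 0,move R,goto B. Now: state=B, head=3, tape[-1..4]=011010 (head:     ^)
After 5 step(s): state = B (not H) -> not halted within 5 -> no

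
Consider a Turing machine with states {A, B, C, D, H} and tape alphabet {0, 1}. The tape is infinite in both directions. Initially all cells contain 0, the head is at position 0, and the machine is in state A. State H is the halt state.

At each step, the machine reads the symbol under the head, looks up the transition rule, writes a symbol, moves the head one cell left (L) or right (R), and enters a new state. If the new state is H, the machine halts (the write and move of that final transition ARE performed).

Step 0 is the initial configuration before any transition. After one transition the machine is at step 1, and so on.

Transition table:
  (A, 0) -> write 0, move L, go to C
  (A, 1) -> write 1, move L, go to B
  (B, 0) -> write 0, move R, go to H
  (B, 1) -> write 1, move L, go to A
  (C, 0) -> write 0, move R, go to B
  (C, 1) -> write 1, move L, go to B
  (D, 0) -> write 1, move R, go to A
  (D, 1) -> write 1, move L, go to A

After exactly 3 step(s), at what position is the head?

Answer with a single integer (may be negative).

Step 1: in state A at pos 0, read 0 -> (A,0)->write 0,move L,goto C. Now: state=C, head=-1, tape[-2..1]=0000 (head:  ^)
Step 2: in state C at pos -1, read 0 -> (C,0)->write 0,move R,goto B. Now: state=B, head=0, tape[-2..1]=0000 (head:   ^)
Step 3: in state B at pos 0, read 0 -> (B,0)->write 0,move R,goto H. Now: state=H, head=1, tape[-2..2]=00000 (head:    ^)

Answer: 1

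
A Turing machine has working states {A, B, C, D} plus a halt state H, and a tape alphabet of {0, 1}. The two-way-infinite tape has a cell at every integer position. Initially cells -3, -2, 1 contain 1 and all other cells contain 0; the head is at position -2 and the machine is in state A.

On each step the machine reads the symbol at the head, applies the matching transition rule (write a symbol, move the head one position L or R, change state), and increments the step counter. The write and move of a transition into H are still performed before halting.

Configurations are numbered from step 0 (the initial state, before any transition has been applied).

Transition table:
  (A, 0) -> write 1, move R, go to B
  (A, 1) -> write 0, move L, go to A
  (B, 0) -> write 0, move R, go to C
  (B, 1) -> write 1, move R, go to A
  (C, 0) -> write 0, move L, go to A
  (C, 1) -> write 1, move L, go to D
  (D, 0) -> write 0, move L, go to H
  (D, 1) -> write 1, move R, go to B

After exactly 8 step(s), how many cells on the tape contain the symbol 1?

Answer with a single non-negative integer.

Step 1: in state A at pos -2, read 1 -> (A,1)->write 0,move L,goto A. Now: state=A, head=-3, tape[-4..2]=0100010 (head:  ^)
Step 2: in state A at pos -3, read 1 -> (A,1)->write 0,move L,goto A. Now: state=A, head=-4, tape[-5..2]=00000010 (head:  ^)
Step 3: in state A at pos -4, read 0 -> (A,0)->write 1,move R,goto B. Now: state=B, head=-3, tape[-5..2]=01000010 (head:   ^)
Step 4: in state B at pos -3, read 0 -> (B,0)->write 0,move R,goto C. Now: state=C, head=-2, tape[-5..2]=01000010 (head:    ^)
Step 5: in state C at pos -2, read 0 -> (C,0)->write 0,move L,goto A. Now: state=A, head=-3, tape[-5..2]=01000010 (head:   ^)
Step 6: in state A at pos -3, read 0 -> (A,0)->write 1,move R,goto B. Now: state=B, head=-2, tape[-5..2]=01100010 (head:    ^)
Step 7: in state B at pos -2, read 0 -> (B,0)->write 0,move R,goto C. Now: state=C, head=-1, tape[-5..2]=01100010 (head:     ^)
Step 8: in state C at pos -1, read 0 -> (C,0)->write 0,move L,goto A. Now: state=A, head=-2, tape[-5..2]=01100010 (head:    ^)
Cells containing 1 after step 8: {-4, -3, 1} -> 3 cell(s)

Answer: 3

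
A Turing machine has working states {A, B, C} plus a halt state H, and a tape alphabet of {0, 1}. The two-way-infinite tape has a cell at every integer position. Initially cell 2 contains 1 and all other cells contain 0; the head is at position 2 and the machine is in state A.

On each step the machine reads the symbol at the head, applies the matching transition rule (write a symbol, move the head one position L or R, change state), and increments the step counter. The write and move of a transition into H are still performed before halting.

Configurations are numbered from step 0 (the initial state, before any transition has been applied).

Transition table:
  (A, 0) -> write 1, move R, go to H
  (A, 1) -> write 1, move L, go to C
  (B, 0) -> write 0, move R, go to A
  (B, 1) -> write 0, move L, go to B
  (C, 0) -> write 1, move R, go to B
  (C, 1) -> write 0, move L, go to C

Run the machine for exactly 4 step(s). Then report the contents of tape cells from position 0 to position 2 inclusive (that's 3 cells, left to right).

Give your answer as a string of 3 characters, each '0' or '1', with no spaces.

Step 1: in state A at pos 2, read 1 -> (A,1)->write 1,move L,goto C. Now: state=C, head=1, tape[0..3]=0010 (head:  ^)
Step 2: in state C at pos 1, read 0 -> (C,0)->write 1,move R,goto B. Now: state=B, head=2, tape[0..3]=0110 (head:   ^)
Step 3: in state B at pos 2, read 1 -> (B,1)->write 0,move L,goto B. Now: state=B, head=1, tape[0..3]=0100 (head:  ^)
Step 4: in state B at pos 1, read 1 -> (B,1)->write 0,move L,goto B. Now: state=B, head=0, tape[-1..3]=00000 (head:  ^)

Answer: 000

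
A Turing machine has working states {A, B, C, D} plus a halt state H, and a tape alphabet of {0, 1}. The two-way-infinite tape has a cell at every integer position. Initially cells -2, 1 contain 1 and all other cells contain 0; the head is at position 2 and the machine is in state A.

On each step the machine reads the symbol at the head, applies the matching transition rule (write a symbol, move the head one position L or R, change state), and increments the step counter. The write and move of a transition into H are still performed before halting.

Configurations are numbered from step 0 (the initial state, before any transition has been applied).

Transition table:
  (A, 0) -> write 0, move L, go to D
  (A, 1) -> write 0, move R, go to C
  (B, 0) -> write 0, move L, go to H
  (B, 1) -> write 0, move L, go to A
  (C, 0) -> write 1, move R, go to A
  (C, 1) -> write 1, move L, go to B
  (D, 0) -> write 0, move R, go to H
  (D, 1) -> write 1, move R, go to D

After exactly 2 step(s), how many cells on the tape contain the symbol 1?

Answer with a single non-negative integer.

Step 1: in state A at pos 2, read 0 -> (A,0)->write 0,move L,goto D. Now: state=D, head=1, tape[-3..3]=0100100 (head:     ^)
Step 2: in state D at pos 1, read 1 -> (D,1)->write 1,move R,goto D. Now: state=D, head=2, tape[-3..3]=0100100 (head:      ^)
Cells containing 1 after step 2: {-2, 1} -> 2 cell(s)

Answer: 2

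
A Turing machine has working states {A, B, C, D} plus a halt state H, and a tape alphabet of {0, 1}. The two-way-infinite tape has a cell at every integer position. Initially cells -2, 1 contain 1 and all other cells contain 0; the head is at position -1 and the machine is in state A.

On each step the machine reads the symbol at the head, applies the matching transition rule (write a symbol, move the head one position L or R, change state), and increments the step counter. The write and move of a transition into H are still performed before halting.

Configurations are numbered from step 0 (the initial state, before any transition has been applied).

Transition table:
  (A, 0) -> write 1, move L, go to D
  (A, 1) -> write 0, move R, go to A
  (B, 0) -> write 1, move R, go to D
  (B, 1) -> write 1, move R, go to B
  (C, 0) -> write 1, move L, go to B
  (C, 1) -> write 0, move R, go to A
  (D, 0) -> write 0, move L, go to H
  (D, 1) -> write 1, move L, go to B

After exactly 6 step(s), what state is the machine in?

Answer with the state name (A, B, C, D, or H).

Answer: B

Derivation:
Step 1: in state A at pos -1, read 0 -> (A,0)->write 1,move L,goto D. Now: state=D, head=-2, tape[-3..2]=011010 (head:  ^)
Step 2: in state D at pos -2, read 1 -> (D,1)->write 1,move L,goto B. Now: state=B, head=-3, tape[-4..2]=0011010 (head:  ^)
Step 3: in state B at pos -3, read 0 -> (B,0)->write 1,move R,goto D. Now: state=D, head=-2, tape[-4..2]=0111010 (head:   ^)
Step 4: in state D at pos -2, read 1 -> (D,1)->write 1,move L,goto B. Now: state=B, head=-3, tape[-4..2]=0111010 (head:  ^)
Step 5: in state B at pos -3, read 1 -> (B,1)->write 1,move R,goto B. Now: state=B, head=-2, tape[-4..2]=0111010 (head:   ^)
Step 6: in state B at pos -2, read 1 -> (B,1)->write 1,move R,goto B. Now: state=B, head=-1, tape[-4..2]=0111010 (head:    ^)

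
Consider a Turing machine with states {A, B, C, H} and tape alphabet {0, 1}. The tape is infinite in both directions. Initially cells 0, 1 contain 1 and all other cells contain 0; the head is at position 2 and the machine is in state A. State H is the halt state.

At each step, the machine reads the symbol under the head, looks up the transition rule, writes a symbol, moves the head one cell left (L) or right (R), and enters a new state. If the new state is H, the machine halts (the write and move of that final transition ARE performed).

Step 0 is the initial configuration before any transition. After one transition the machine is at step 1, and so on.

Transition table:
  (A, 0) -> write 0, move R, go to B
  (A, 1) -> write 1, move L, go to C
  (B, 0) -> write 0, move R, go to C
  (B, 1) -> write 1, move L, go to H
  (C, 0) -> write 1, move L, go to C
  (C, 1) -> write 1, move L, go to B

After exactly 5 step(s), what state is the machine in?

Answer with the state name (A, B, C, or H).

Step 1: in state A at pos 2, read 0 -> (A,0)->write 0,move R,goto B. Now: state=B, head=3, tape[-1..4]=011000 (head:     ^)
Step 2: in state B at pos 3, read 0 -> (B,0)->write 0,move R,goto C. Now: state=C, head=4, tape[-1..5]=0110000 (head:      ^)
Step 3: in state C at pos 4, read 0 -> (C,0)->write 1,move L,goto C. Now: state=C, head=3, tape[-1..5]=0110010 (head:     ^)
Step 4: in state C at pos 3, read 0 -> (C,0)->write 1,move L,goto C. Now: state=C, head=2, tape[-1..5]=0110110 (head:    ^)
Step 5: in state C at pos 2, read 0 -> (C,0)->write 1,move L,goto C. Now: state=C, head=1, tape[-1..5]=0111110 (head:   ^)

Answer: C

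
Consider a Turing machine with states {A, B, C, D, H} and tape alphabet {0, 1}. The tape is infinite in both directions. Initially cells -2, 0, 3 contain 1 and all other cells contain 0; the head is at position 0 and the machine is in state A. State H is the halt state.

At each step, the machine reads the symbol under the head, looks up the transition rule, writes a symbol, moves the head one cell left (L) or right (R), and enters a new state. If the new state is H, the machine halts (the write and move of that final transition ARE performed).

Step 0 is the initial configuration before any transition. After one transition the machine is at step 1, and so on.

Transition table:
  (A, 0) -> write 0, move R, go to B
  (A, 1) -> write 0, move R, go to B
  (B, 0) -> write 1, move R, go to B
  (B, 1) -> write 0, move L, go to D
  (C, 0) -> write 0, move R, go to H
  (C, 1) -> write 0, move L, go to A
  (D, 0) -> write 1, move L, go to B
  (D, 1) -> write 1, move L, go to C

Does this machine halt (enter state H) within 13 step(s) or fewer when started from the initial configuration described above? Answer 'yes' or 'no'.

Step 1: in state A at pos 0, read 1 -> (A,1)->write 0,move R,goto B. Now: state=B, head=1, tape[-3..4]=01000010 (head:     ^)
Step 2: in state B at pos 1, read 0 -> (B,0)->write 1,move R,goto B. Now: state=B, head=2, tape[-3..4]=01001010 (head:      ^)
Step 3: in state B at pos 2, read 0 -> (B,0)->write 1,move R,goto B. Now: state=B, head=3, tape[-3..4]=01001110 (head:       ^)
Step 4: in state B at pos 3, read 1 -> (B,1)->write 0,move L,goto D. Now: state=D, head=2, tape[-3..4]=01001100 (head:      ^)
Step 5: in state D at pos 2, read 1 -> (D,1)->write 1,move L,goto C. Now: state=C, head=1, tape[-3..4]=01001100 (head:     ^)
Step 6: in state C at pos 1, read 1 -> (C,1)->write 0,move L,goto A. Now: state=A, head=0, tape[-3..4]=01000100 (head:    ^)
Step 7: in state A at pos 0, read 0 -> (A,0)->write 0,move R,goto B. Now: state=B, head=1, tape[-3..4]=01000100 (head:     ^)
Step 8: in state B at pos 1, read 0 -> (B,0)->write 1,move R,goto B. Now: state=B, head=2, tape[-3..4]=01001100 (head:      ^)
Step 9: in state B at pos 2, read 1 -> (B,1)->write 0,move L,goto D. Now: state=D, head=1, tape[-3..4]=01001000 (head:     ^)
Step 10: in state D at pos 1, read 1 -> (D,1)->write 1,move L,goto C. Now: state=C, head=0, tape[-3..4]=01001000 (head:    ^)
Step 11: in state C at pos 0, read 0 -> (C,0)->write 0,move R,goto H. Now: state=H, head=1, tape[-3..4]=01001000 (head:     ^)
State H reached at step 11; 11 <= 13 -> yes

Answer: yes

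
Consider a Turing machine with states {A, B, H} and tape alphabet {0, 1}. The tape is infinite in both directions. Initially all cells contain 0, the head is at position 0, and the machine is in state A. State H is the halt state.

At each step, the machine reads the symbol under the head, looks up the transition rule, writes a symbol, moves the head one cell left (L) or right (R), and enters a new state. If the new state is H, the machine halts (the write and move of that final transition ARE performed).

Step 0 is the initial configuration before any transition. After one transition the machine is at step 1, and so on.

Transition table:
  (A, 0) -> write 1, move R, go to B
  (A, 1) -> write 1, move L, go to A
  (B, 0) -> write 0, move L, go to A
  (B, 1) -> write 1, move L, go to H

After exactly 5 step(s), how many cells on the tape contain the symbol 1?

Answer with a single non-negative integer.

Step 1: in state A at pos 0, read 0 -> (A,0)->write 1,move R,goto B. Now: state=B, head=1, tape[-1..2]=0100 (head:   ^)
Step 2: in state B at pos 1, read 0 -> (B,0)->write 0,move L,goto A. Now: state=A, head=0, tape[-1..2]=0100 (head:  ^)
Step 3: in state A at pos 0, read 1 -> (A,1)->write 1,move L,goto A. Now: state=A, head=-1, tape[-2..2]=00100 (head:  ^)
Step 4: in state A at pos -1, read 0 -> (A,0)->write 1,move R,goto B. Now: state=B, head=0, tape[-2..2]=01100 (head:   ^)
Step 5: in state B at pos 0, read 1 -> (B,1)->write 1,move L,goto H. Now: state=H, head=-1, tape[-2..2]=01100 (head:  ^)
Cells containing 1 after step 5: {-1, 0} -> 2 cell(s)

Answer: 2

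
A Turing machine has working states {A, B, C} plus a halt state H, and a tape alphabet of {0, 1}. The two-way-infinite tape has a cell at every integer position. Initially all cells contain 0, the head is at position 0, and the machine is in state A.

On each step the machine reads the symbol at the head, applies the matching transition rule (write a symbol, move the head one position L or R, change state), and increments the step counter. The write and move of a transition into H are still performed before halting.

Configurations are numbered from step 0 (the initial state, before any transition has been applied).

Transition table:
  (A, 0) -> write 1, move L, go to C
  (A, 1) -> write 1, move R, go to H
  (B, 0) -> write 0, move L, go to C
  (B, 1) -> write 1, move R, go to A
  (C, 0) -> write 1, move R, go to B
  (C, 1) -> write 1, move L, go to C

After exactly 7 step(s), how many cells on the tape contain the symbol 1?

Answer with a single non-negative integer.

Step 1: in state A at pos 0, read 0 -> (A,0)->write 1,move L,goto C. Now: state=C, head=-1, tape[-2..1]=0010 (head:  ^)
Step 2: in state C at pos -1, read 0 -> (C,0)->write 1,move R,goto B. Now: state=B, head=0, tape[-2..1]=0110 (head:   ^)
Step 3: in state B at pos 0, read 1 -> (B,1)->write 1,move R,goto A. Now: state=A, head=1, tape[-2..2]=01100 (head:    ^)
Step 4: in state A at pos 1, read 0 -> (A,0)->write 1,move L,goto C. Now: state=C, head=0, tape[-2..2]=01110 (head:   ^)
Step 5: in state C at pos 0, read 1 -> (C,1)->write 1,move L,goto C. Now: state=C, head=-1, tape[-2..2]=01110 (head:  ^)
Step 6: in state C at pos -1, read 1 -> (C,1)->write 1,move L,goto C. Now: state=C, head=-2, tape[-3..2]=001110 (head:  ^)
Step 7: in state C at pos -2, read 0 -> (C,0)->write 1,move R,goto B. Now: state=B, head=-1, tape[-3..2]=011110 (head:   ^)
Cells containing 1 after step 7: {-2, -1, 0, 1} -> 4 cell(s)

Answer: 4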